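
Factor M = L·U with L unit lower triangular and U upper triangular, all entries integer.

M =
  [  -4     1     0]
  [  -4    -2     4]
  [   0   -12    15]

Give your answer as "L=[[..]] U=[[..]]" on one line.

L=[[1,0,0],[1,1,0],[0,4,1]] U=[[-4,1,0],[0,-3,4],[0,0,-1]]

  R1 -= 1·R0 → [0,-3,4]
  R2 -= 0·R0 → [0,-12,15]
  R2 -= 4·R1 → [0,0,-1]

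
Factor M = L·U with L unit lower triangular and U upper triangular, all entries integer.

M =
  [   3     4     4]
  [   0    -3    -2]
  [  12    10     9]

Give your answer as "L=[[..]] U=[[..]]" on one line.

L=[[1,0,0],[0,1,0],[4,2,1]] U=[[3,4,4],[0,-3,-2],[0,0,-3]]

  r1 -= 0·r0 → [0,-3,-2]
  r2 -= 4·r0 → [0,-6,-7]
  r2 -= 2·r1 → [0,0,-3]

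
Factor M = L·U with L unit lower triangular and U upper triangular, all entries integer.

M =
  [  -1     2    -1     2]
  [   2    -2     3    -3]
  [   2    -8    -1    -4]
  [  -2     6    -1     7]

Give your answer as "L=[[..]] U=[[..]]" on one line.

  row1 -= -2·row0 → [0,2,1,1]
  row2 -= -2·row0 → [0,-4,-3,0]
  row3 -= 2·row0 → [0,2,1,3]
  row2 -= -2·row1 → [0,0,-1,2]
  row3 -= 1·row1 → [0,0,0,2]
  row3 -= 0·row2 → [0,0,0,2]

L=[[1,0,0,0],[-2,1,0,0],[-2,-2,1,0],[2,1,0,1]] U=[[-1,2,-1,2],[0,2,1,1],[0,0,-1,2],[0,0,0,2]]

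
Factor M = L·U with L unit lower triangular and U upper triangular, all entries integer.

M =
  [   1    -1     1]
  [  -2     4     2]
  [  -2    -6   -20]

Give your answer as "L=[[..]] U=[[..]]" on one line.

L=[[1,0,0],[-2,1,0],[-2,-4,1]] U=[[1,-1,1],[0,2,4],[0,0,-2]]

  r1 -= -2·r0 → [0,2,4]
  r2 -= -2·r0 → [0,-8,-18]
  r2 -= -4·r1 → [0,0,-2]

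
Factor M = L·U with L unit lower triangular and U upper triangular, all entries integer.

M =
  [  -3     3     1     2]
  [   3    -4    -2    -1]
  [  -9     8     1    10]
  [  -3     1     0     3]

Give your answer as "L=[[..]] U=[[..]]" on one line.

  R1 -= -1·R0 → [0,-1,-1,1]
  R2 -= 3·R0 → [0,-1,-2,4]
  R3 -= 1·R0 → [0,-2,-1,1]
  R2 -= 1·R1 → [0,0,-1,3]
  R3 -= 2·R1 → [0,0,1,-1]
  R3 -= -1·R2 → [0,0,0,2]

L=[[1,0,0,0],[-1,1,0,0],[3,1,1,0],[1,2,-1,1]] U=[[-3,3,1,2],[0,-1,-1,1],[0,0,-1,3],[0,0,0,2]]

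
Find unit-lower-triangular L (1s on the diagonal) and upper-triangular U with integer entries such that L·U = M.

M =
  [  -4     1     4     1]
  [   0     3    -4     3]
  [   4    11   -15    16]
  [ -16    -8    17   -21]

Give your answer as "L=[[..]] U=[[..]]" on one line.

  r1 -= 0·r0 → [0,3,-4,3]
  r2 -= -1·r0 → [0,12,-11,17]
  r3 -= 4·r0 → [0,-12,1,-25]
  r2 -= 4·r1 → [0,0,5,5]
  r3 -= -4·r1 → [0,0,-15,-13]
  r3 -= -3·r2 → [0,0,0,2]

L=[[1,0,0,0],[0,1,0,0],[-1,4,1,0],[4,-4,-3,1]] U=[[-4,1,4,1],[0,3,-4,3],[0,0,5,5],[0,0,0,2]]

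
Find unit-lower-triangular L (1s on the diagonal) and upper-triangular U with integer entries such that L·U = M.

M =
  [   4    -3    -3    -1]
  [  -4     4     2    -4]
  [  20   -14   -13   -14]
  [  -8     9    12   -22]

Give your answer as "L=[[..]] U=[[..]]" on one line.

L=[[1,0,0,0],[-1,1,0,0],[5,1,1,0],[-2,3,3,1]] U=[[4,-3,-3,-1],[0,1,-1,-5],[0,0,3,-4],[0,0,0,3]]

  row1 -= -1·row0 → [0,1,-1,-5]
  row2 -= 5·row0 → [0,1,2,-9]
  row3 -= -2·row0 → [0,3,6,-24]
  row2 -= 1·row1 → [0,0,3,-4]
  row3 -= 3·row1 → [0,0,9,-9]
  row3 -= 3·row2 → [0,0,0,3]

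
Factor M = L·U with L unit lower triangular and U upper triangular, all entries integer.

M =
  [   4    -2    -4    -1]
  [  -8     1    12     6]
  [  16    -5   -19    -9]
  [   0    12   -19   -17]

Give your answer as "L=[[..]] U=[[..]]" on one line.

  R1 -= -2·R0 → [0,-3,4,4]
  R2 -= 4·R0 → [0,3,-3,-5]
  R3 -= 0·R0 → [0,12,-19,-17]
  R2 -= -1·R1 → [0,0,1,-1]
  R3 -= -4·R1 → [0,0,-3,-1]
  R3 -= -3·R2 → [0,0,0,-4]

L=[[1,0,0,0],[-2,1,0,0],[4,-1,1,0],[0,-4,-3,1]] U=[[4,-2,-4,-1],[0,-3,4,4],[0,0,1,-1],[0,0,0,-4]]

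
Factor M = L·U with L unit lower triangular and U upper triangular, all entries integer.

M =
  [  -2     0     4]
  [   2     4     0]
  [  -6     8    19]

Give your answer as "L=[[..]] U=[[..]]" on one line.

  row1 -= -1·row0 → [0,4,4]
  row2 -= 3·row0 → [0,8,7]
  row2 -= 2·row1 → [0,0,-1]

L=[[1,0,0],[-1,1,0],[3,2,1]] U=[[-2,0,4],[0,4,4],[0,0,-1]]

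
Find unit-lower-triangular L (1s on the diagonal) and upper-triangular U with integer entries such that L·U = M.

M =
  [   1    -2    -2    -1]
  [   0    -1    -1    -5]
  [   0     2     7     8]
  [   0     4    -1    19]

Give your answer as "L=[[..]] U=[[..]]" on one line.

L=[[1,0,0,0],[0,1,0,0],[0,-2,1,0],[0,-4,-1,1]] U=[[1,-2,-2,-1],[0,-1,-1,-5],[0,0,5,-2],[0,0,0,-3]]

  R1 -= 0·R0 → [0,-1,-1,-5]
  R2 -= 0·R0 → [0,2,7,8]
  R3 -= 0·R0 → [0,4,-1,19]
  R2 -= -2·R1 → [0,0,5,-2]
  R3 -= -4·R1 → [0,0,-5,-1]
  R3 -= -1·R2 → [0,0,0,-3]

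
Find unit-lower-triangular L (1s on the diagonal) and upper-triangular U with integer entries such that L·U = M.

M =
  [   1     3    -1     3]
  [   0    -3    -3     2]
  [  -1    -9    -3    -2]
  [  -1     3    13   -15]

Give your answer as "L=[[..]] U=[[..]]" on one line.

  row1 -= 0·row0 → [0,-3,-3,2]
  row2 -= -1·row0 → [0,-6,-4,1]
  row3 -= -1·row0 → [0,6,12,-12]
  row2 -= 2·row1 → [0,0,2,-3]
  row3 -= -2·row1 → [0,0,6,-8]
  row3 -= 3·row2 → [0,0,0,1]

L=[[1,0,0,0],[0,1,0,0],[-1,2,1,0],[-1,-2,3,1]] U=[[1,3,-1,3],[0,-3,-3,2],[0,0,2,-3],[0,0,0,1]]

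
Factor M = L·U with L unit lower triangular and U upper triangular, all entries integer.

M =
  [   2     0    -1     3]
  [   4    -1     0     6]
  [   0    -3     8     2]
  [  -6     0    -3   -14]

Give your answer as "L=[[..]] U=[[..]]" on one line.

L=[[1,0,0,0],[2,1,0,0],[0,3,1,0],[-3,0,-3,1]] U=[[2,0,-1,3],[0,-1,2,0],[0,0,2,2],[0,0,0,1]]

  r1 -= 2·r0 → [0,-1,2,0]
  r2 -= 0·r0 → [0,-3,8,2]
  r3 -= -3·r0 → [0,0,-6,-5]
  r2 -= 3·r1 → [0,0,2,2]
  r3 -= 0·r1 → [0,0,-6,-5]
  r3 -= -3·r2 → [0,0,0,1]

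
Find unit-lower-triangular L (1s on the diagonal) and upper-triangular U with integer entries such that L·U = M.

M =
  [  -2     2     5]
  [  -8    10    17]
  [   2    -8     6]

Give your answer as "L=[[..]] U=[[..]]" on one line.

  row1 -= 4·row0 → [0,2,-3]
  row2 -= -1·row0 → [0,-6,11]
  row2 -= -3·row1 → [0,0,2]

L=[[1,0,0],[4,1,0],[-1,-3,1]] U=[[-2,2,5],[0,2,-3],[0,0,2]]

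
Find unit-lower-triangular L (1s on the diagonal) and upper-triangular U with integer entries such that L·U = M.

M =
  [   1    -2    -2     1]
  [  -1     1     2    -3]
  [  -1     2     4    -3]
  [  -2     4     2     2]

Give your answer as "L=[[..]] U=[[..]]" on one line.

L=[[1,0,0,0],[-1,1,0,0],[-1,0,1,0],[-2,0,-1,1]] U=[[1,-2,-2,1],[0,-1,0,-2],[0,0,2,-2],[0,0,0,2]]

  row1 -= -1·row0 → [0,-1,0,-2]
  row2 -= -1·row0 → [0,0,2,-2]
  row3 -= -2·row0 → [0,0,-2,4]
  row2 -= 0·row1 → [0,0,2,-2]
  row3 -= 0·row1 → [0,0,-2,4]
  row3 -= -1·row2 → [0,0,0,2]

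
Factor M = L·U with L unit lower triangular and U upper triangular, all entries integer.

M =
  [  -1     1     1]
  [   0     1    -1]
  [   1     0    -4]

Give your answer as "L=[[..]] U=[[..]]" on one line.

L=[[1,0,0],[0,1,0],[-1,1,1]] U=[[-1,1,1],[0,1,-1],[0,0,-2]]

  R1 -= 0·R0 → [0,1,-1]
  R2 -= -1·R0 → [0,1,-3]
  R2 -= 1·R1 → [0,0,-2]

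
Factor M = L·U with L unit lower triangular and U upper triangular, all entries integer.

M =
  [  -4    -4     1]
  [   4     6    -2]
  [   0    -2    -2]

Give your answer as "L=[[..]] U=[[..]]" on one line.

  row1 -= -1·row0 → [0,2,-1]
  row2 -= 0·row0 → [0,-2,-2]
  row2 -= -1·row1 → [0,0,-3]

L=[[1,0,0],[-1,1,0],[0,-1,1]] U=[[-4,-4,1],[0,2,-1],[0,0,-3]]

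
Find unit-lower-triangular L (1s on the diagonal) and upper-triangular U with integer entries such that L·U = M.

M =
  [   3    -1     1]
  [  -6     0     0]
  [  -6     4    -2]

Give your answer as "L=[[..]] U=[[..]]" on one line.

L=[[1,0,0],[-2,1,0],[-2,-1,1]] U=[[3,-1,1],[0,-2,2],[0,0,2]]

  r1 -= -2·r0 → [0,-2,2]
  r2 -= -2·r0 → [0,2,0]
  r2 -= -1·r1 → [0,0,2]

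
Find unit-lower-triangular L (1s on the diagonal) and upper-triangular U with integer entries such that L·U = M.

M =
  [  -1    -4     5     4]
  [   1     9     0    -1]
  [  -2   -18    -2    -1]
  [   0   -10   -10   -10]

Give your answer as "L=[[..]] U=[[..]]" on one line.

L=[[1,0,0,0],[-1,1,0,0],[2,-2,1,0],[0,-2,0,1]] U=[[-1,-4,5,4],[0,5,5,3],[0,0,-2,-3],[0,0,0,-4]]

  R1 -= -1·R0 → [0,5,5,3]
  R2 -= 2·R0 → [0,-10,-12,-9]
  R3 -= 0·R0 → [0,-10,-10,-10]
  R2 -= -2·R1 → [0,0,-2,-3]
  R3 -= -2·R1 → [0,0,0,-4]
  R3 -= 0·R2 → [0,0,0,-4]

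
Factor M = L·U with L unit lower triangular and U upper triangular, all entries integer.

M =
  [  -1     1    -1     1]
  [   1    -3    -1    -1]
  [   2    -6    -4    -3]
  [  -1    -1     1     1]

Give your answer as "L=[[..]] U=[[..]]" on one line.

  r1 -= -1·r0 → [0,-2,-2,0]
  r2 -= -2·r0 → [0,-4,-6,-1]
  r3 -= 1·r0 → [0,-2,2,0]
  r2 -= 2·r1 → [0,0,-2,-1]
  r3 -= 1·r1 → [0,0,4,0]
  r3 -= -2·r2 → [0,0,0,-2]

L=[[1,0,0,0],[-1,1,0,0],[-2,2,1,0],[1,1,-2,1]] U=[[-1,1,-1,1],[0,-2,-2,0],[0,0,-2,-1],[0,0,0,-2]]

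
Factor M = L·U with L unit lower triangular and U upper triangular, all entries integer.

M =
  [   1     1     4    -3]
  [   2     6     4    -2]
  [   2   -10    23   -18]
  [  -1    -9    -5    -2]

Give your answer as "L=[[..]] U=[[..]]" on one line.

L=[[1,0,0,0],[2,1,0,0],[2,-3,1,0],[-1,-2,-3,1]] U=[[1,1,4,-3],[0,4,-4,4],[0,0,3,0],[0,0,0,3]]

  row1 -= 2·row0 → [0,4,-4,4]
  row2 -= 2·row0 → [0,-12,15,-12]
  row3 -= -1·row0 → [0,-8,-1,-5]
  row2 -= -3·row1 → [0,0,3,0]
  row3 -= -2·row1 → [0,0,-9,3]
  row3 -= -3·row2 → [0,0,0,3]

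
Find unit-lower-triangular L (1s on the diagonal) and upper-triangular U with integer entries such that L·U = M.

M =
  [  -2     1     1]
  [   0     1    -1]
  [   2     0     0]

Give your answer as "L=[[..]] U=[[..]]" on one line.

L=[[1,0,0],[0,1,0],[-1,1,1]] U=[[-2,1,1],[0,1,-1],[0,0,2]]

  R1 -= 0·R0 → [0,1,-1]
  R2 -= -1·R0 → [0,1,1]
  R2 -= 1·R1 → [0,0,2]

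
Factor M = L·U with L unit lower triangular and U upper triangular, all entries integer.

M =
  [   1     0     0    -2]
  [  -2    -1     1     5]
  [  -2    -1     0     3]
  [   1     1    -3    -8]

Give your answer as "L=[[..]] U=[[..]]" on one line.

  row1 -= -2·row0 → [0,-1,1,1]
  row2 -= -2·row0 → [0,-1,0,-1]
  row3 -= 1·row0 → [0,1,-3,-6]
  row2 -= 1·row1 → [0,0,-1,-2]
  row3 -= -1·row1 → [0,0,-2,-5]
  row3 -= 2·row2 → [0,0,0,-1]

L=[[1,0,0,0],[-2,1,0,0],[-2,1,1,0],[1,-1,2,1]] U=[[1,0,0,-2],[0,-1,1,1],[0,0,-1,-2],[0,0,0,-1]]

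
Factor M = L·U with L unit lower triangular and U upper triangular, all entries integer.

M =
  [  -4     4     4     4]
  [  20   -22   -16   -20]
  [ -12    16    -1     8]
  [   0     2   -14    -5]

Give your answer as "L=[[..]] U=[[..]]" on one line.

  r1 -= -5·r0 → [0,-2,4,0]
  r2 -= 3·r0 → [0,4,-13,-4]
  r3 -= 0·r0 → [0,2,-14,-5]
  r2 -= -2·r1 → [0,0,-5,-4]
  r3 -= -1·r1 → [0,0,-10,-5]
  r3 -= 2·r2 → [0,0,0,3]

L=[[1,0,0,0],[-5,1,0,0],[3,-2,1,0],[0,-1,2,1]] U=[[-4,4,4,4],[0,-2,4,0],[0,0,-5,-4],[0,0,0,3]]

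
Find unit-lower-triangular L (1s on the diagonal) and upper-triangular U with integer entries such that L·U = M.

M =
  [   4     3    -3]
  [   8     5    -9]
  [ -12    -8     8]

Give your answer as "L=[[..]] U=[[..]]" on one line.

L=[[1,0,0],[2,1,0],[-3,-1,1]] U=[[4,3,-3],[0,-1,-3],[0,0,-4]]

  row1 -= 2·row0 → [0,-1,-3]
  row2 -= -3·row0 → [0,1,-1]
  row2 -= -1·row1 → [0,0,-4]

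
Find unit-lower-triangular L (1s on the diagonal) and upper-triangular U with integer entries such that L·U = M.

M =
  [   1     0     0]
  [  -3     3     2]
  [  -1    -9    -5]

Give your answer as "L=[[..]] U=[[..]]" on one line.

  row1 -= -3·row0 → [0,3,2]
  row2 -= -1·row0 → [0,-9,-5]
  row2 -= -3·row1 → [0,0,1]

L=[[1,0,0],[-3,1,0],[-1,-3,1]] U=[[1,0,0],[0,3,2],[0,0,1]]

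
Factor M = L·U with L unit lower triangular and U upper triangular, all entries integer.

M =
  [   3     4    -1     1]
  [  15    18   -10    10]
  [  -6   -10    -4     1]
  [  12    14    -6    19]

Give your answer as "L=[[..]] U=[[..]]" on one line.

L=[[1,0,0,0],[5,1,0,0],[-2,1,1,0],[4,1,-3,1]] U=[[3,4,-1,1],[0,-2,-5,5],[0,0,-1,-2],[0,0,0,4]]

  R1 -= 5·R0 → [0,-2,-5,5]
  R2 -= -2·R0 → [0,-2,-6,3]
  R3 -= 4·R0 → [0,-2,-2,15]
  R2 -= 1·R1 → [0,0,-1,-2]
  R3 -= 1·R1 → [0,0,3,10]
  R3 -= -3·R2 → [0,0,0,4]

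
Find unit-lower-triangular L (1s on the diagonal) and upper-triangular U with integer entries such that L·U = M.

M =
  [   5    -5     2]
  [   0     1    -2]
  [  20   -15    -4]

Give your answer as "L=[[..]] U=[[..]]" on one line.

L=[[1,0,0],[0,1,0],[4,5,1]] U=[[5,-5,2],[0,1,-2],[0,0,-2]]

  R1 -= 0·R0 → [0,1,-2]
  R2 -= 4·R0 → [0,5,-12]
  R2 -= 5·R1 → [0,0,-2]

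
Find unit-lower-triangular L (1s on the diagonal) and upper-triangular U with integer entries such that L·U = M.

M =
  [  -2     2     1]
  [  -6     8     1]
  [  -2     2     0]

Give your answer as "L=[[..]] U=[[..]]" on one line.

L=[[1,0,0],[3,1,0],[1,0,1]] U=[[-2,2,1],[0,2,-2],[0,0,-1]]

  r1 -= 3·r0 → [0,2,-2]
  r2 -= 1·r0 → [0,0,-1]
  r2 -= 0·r1 → [0,0,-1]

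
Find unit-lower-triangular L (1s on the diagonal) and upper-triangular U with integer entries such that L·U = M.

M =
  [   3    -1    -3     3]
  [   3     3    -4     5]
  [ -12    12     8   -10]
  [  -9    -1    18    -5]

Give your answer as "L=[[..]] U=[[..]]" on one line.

L=[[1,0,0,0],[1,1,0,0],[-4,2,1,0],[-3,-1,-4,1]] U=[[3,-1,-3,3],[0,4,-1,2],[0,0,-2,-2],[0,0,0,-2]]

  row1 -= 1·row0 → [0,4,-1,2]
  row2 -= -4·row0 → [0,8,-4,2]
  row3 -= -3·row0 → [0,-4,9,4]
  row2 -= 2·row1 → [0,0,-2,-2]
  row3 -= -1·row1 → [0,0,8,6]
  row3 -= -4·row2 → [0,0,0,-2]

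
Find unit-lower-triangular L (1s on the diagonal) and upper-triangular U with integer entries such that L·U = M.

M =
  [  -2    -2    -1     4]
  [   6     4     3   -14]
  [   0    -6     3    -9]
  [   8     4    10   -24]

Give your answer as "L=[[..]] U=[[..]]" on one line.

L=[[1,0,0,0],[-3,1,0,0],[0,3,1,0],[-4,2,2,1]] U=[[-2,-2,-1,4],[0,-2,0,-2],[0,0,3,-3],[0,0,0,2]]

  R1 -= -3·R0 → [0,-2,0,-2]
  R2 -= 0·R0 → [0,-6,3,-9]
  R3 -= -4·R0 → [0,-4,6,-8]
  R2 -= 3·R1 → [0,0,3,-3]
  R3 -= 2·R1 → [0,0,6,-4]
  R3 -= 2·R2 → [0,0,0,2]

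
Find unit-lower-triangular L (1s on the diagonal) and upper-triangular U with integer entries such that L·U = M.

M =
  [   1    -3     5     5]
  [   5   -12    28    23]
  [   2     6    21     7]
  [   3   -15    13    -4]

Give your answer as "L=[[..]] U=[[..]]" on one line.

  row1 -= 5·row0 → [0,3,3,-2]
  row2 -= 2·row0 → [0,12,11,-3]
  row3 -= 3·row0 → [0,-6,-2,-19]
  row2 -= 4·row1 → [0,0,-1,5]
  row3 -= -2·row1 → [0,0,4,-23]
  row3 -= -4·row2 → [0,0,0,-3]

L=[[1,0,0,0],[5,1,0,0],[2,4,1,0],[3,-2,-4,1]] U=[[1,-3,5,5],[0,3,3,-2],[0,0,-1,5],[0,0,0,-3]]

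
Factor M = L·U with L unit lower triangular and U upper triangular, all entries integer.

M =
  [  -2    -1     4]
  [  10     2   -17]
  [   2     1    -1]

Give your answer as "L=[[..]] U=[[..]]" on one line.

L=[[1,0,0],[-5,1,0],[-1,0,1]] U=[[-2,-1,4],[0,-3,3],[0,0,3]]

  row1 -= -5·row0 → [0,-3,3]
  row2 -= -1·row0 → [0,0,3]
  row2 -= 0·row1 → [0,0,3]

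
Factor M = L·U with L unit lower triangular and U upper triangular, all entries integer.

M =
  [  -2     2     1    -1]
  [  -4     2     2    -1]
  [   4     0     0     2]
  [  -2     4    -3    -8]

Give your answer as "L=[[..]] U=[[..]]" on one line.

  R1 -= 2·R0 → [0,-2,0,1]
  R2 -= -2·R0 → [0,4,2,0]
  R3 -= 1·R0 → [0,2,-4,-7]
  R2 -= -2·R1 → [0,0,2,2]
  R3 -= -1·R1 → [0,0,-4,-6]
  R3 -= -2·R2 → [0,0,0,-2]

L=[[1,0,0,0],[2,1,0,0],[-2,-2,1,0],[1,-1,-2,1]] U=[[-2,2,1,-1],[0,-2,0,1],[0,0,2,2],[0,0,0,-2]]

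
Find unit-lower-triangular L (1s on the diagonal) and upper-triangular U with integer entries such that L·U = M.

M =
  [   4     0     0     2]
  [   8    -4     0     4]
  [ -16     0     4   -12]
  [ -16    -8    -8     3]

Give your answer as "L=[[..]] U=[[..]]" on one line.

  r1 -= 2·r0 → [0,-4,0,0]
  r2 -= -4·r0 → [0,0,4,-4]
  r3 -= -4·r0 → [0,-8,-8,11]
  r2 -= 0·r1 → [0,0,4,-4]
  r3 -= 2·r1 → [0,0,-8,11]
  r3 -= -2·r2 → [0,0,0,3]

L=[[1,0,0,0],[2,1,0,0],[-4,0,1,0],[-4,2,-2,1]] U=[[4,0,0,2],[0,-4,0,0],[0,0,4,-4],[0,0,0,3]]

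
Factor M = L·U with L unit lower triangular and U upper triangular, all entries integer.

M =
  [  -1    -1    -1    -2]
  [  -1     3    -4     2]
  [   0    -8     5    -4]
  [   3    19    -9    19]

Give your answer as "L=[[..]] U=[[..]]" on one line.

  R1 -= 1·R0 → [0,4,-3,4]
  R2 -= 0·R0 → [0,-8,5,-4]
  R3 -= -3·R0 → [0,16,-12,13]
  R2 -= -2·R1 → [0,0,-1,4]
  R3 -= 4·R1 → [0,0,0,-3]
  R3 -= 0·R2 → [0,0,0,-3]

L=[[1,0,0,0],[1,1,0,0],[0,-2,1,0],[-3,4,0,1]] U=[[-1,-1,-1,-2],[0,4,-3,4],[0,0,-1,4],[0,0,0,-3]]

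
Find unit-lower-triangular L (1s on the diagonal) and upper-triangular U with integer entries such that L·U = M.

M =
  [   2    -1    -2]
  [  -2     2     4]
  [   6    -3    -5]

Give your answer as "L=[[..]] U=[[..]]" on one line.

  R1 -= -1·R0 → [0,1,2]
  R2 -= 3·R0 → [0,0,1]
  R2 -= 0·R1 → [0,0,1]

L=[[1,0,0],[-1,1,0],[3,0,1]] U=[[2,-1,-2],[0,1,2],[0,0,1]]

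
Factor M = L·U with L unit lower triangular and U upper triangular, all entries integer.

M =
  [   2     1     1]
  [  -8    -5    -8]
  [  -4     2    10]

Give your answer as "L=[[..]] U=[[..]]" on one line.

L=[[1,0,0],[-4,1,0],[-2,-4,1]] U=[[2,1,1],[0,-1,-4],[0,0,-4]]

  R1 -= -4·R0 → [0,-1,-4]
  R2 -= -2·R0 → [0,4,12]
  R2 -= -4·R1 → [0,0,-4]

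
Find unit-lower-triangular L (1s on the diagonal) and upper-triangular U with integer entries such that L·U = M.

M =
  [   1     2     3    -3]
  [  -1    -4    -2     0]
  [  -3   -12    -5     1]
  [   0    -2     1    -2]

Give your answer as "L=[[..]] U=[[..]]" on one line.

  row1 -= -1·row0 → [0,-2,1,-3]
  row2 -= -3·row0 → [0,-6,4,-8]
  row3 -= 0·row0 → [0,-2,1,-2]
  row2 -= 3·row1 → [0,0,1,1]
  row3 -= 1·row1 → [0,0,0,1]
  row3 -= 0·row2 → [0,0,0,1]

L=[[1,0,0,0],[-1,1,0,0],[-3,3,1,0],[0,1,0,1]] U=[[1,2,3,-3],[0,-2,1,-3],[0,0,1,1],[0,0,0,1]]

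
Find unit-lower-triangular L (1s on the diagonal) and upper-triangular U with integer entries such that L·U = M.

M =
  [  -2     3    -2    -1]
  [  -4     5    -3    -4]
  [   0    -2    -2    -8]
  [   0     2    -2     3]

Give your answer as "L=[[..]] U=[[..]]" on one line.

L=[[1,0,0,0],[2,1,0,0],[0,2,1,0],[0,-2,0,1]] U=[[-2,3,-2,-1],[0,-1,1,-2],[0,0,-4,-4],[0,0,0,-1]]

  r1 -= 2·r0 → [0,-1,1,-2]
  r2 -= 0·r0 → [0,-2,-2,-8]
  r3 -= 0·r0 → [0,2,-2,3]
  r2 -= 2·r1 → [0,0,-4,-4]
  r3 -= -2·r1 → [0,0,0,-1]
  r3 -= 0·r2 → [0,0,0,-1]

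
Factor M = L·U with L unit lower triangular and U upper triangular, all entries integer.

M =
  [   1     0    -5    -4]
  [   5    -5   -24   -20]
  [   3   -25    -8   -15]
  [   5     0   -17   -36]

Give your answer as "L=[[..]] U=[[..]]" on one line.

L=[[1,0,0,0],[5,1,0,0],[3,5,1,0],[5,0,4,1]] U=[[1,0,-5,-4],[0,-5,1,0],[0,0,2,-3],[0,0,0,-4]]

  row1 -= 5·row0 → [0,-5,1,0]
  row2 -= 3·row0 → [0,-25,7,-3]
  row3 -= 5·row0 → [0,0,8,-16]
  row2 -= 5·row1 → [0,0,2,-3]
  row3 -= 0·row1 → [0,0,8,-16]
  row3 -= 4·row2 → [0,0,0,-4]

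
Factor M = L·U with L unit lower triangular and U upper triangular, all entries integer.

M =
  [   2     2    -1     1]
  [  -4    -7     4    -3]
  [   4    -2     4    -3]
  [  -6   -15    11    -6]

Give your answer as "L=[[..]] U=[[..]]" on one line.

  R1 -= -2·R0 → [0,-3,2,-1]
  R2 -= 2·R0 → [0,-6,6,-5]
  R3 -= -3·R0 → [0,-9,8,-3]
  R2 -= 2·R1 → [0,0,2,-3]
  R3 -= 3·R1 → [0,0,2,0]
  R3 -= 1·R2 → [0,0,0,3]

L=[[1,0,0,0],[-2,1,0,0],[2,2,1,0],[-3,3,1,1]] U=[[2,2,-1,1],[0,-3,2,-1],[0,0,2,-3],[0,0,0,3]]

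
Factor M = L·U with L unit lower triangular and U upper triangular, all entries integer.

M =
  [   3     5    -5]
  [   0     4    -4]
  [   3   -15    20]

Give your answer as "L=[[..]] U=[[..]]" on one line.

  r1 -= 0·r0 → [0,4,-4]
  r2 -= 1·r0 → [0,-20,25]
  r2 -= -5·r1 → [0,0,5]

L=[[1,0,0],[0,1,0],[1,-5,1]] U=[[3,5,-5],[0,4,-4],[0,0,5]]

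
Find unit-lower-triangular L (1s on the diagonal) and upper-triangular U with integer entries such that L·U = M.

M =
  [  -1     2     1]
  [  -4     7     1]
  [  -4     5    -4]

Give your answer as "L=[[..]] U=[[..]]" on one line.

  row1 -= 4·row0 → [0,-1,-3]
  row2 -= 4·row0 → [0,-3,-8]
  row2 -= 3·row1 → [0,0,1]

L=[[1,0,0],[4,1,0],[4,3,1]] U=[[-1,2,1],[0,-1,-3],[0,0,1]]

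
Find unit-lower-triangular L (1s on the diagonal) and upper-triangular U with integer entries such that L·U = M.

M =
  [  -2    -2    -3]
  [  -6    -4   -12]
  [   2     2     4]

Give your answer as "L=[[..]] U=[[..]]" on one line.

L=[[1,0,0],[3,1,0],[-1,0,1]] U=[[-2,-2,-3],[0,2,-3],[0,0,1]]

  R1 -= 3·R0 → [0,2,-3]
  R2 -= -1·R0 → [0,0,1]
  R2 -= 0·R1 → [0,0,1]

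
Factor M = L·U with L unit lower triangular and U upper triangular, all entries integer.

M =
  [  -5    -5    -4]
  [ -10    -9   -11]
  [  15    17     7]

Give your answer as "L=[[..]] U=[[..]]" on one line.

L=[[1,0,0],[2,1,0],[-3,2,1]] U=[[-5,-5,-4],[0,1,-3],[0,0,1]]

  r1 -= 2·r0 → [0,1,-3]
  r2 -= -3·r0 → [0,2,-5]
  r2 -= 2·r1 → [0,0,1]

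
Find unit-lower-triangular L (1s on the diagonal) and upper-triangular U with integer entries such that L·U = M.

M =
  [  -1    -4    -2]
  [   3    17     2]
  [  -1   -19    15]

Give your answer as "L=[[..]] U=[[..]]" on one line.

  r1 -= -3·r0 → [0,5,-4]
  r2 -= 1·r0 → [0,-15,17]
  r2 -= -3·r1 → [0,0,5]

L=[[1,0,0],[-3,1,0],[1,-3,1]] U=[[-1,-4,-2],[0,5,-4],[0,0,5]]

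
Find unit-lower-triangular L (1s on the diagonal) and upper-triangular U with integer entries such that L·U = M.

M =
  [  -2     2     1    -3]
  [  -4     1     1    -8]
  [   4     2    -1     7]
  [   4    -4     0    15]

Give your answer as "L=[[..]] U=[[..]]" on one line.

  row1 -= 2·row0 → [0,-3,-1,-2]
  row2 -= -2·row0 → [0,6,1,1]
  row3 -= -2·row0 → [0,0,2,9]
  row2 -= -2·row1 → [0,0,-1,-3]
  row3 -= 0·row1 → [0,0,2,9]
  row3 -= -2·row2 → [0,0,0,3]

L=[[1,0,0,0],[2,1,0,0],[-2,-2,1,0],[-2,0,-2,1]] U=[[-2,2,1,-3],[0,-3,-1,-2],[0,0,-1,-3],[0,0,0,3]]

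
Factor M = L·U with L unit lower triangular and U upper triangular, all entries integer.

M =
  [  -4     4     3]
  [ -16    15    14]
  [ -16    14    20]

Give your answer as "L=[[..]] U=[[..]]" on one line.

  row1 -= 4·row0 → [0,-1,2]
  row2 -= 4·row0 → [0,-2,8]
  row2 -= 2·row1 → [0,0,4]

L=[[1,0,0],[4,1,0],[4,2,1]] U=[[-4,4,3],[0,-1,2],[0,0,4]]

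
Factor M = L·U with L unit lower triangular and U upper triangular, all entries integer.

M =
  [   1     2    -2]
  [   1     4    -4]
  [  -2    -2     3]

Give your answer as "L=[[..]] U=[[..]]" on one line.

  row1 -= 1·row0 → [0,2,-2]
  row2 -= -2·row0 → [0,2,-1]
  row2 -= 1·row1 → [0,0,1]

L=[[1,0,0],[1,1,0],[-2,1,1]] U=[[1,2,-2],[0,2,-2],[0,0,1]]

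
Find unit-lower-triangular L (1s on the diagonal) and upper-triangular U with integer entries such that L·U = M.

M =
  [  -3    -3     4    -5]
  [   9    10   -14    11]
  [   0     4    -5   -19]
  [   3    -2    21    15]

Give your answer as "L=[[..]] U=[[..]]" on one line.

  r1 -= -3·r0 → [0,1,-2,-4]
  r2 -= 0·r0 → [0,4,-5,-19]
  r3 -= -1·r0 → [0,-5,25,10]
  r2 -= 4·r1 → [0,0,3,-3]
  r3 -= -5·r1 → [0,0,15,-10]
  r3 -= 5·r2 → [0,0,0,5]

L=[[1,0,0,0],[-3,1,0,0],[0,4,1,0],[-1,-5,5,1]] U=[[-3,-3,4,-5],[0,1,-2,-4],[0,0,3,-3],[0,0,0,5]]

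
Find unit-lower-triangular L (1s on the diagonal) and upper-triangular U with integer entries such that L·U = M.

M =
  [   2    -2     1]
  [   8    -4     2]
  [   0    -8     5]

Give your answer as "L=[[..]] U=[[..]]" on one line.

L=[[1,0,0],[4,1,0],[0,-2,1]] U=[[2,-2,1],[0,4,-2],[0,0,1]]

  R1 -= 4·R0 → [0,4,-2]
  R2 -= 0·R0 → [0,-8,5]
  R2 -= -2·R1 → [0,0,1]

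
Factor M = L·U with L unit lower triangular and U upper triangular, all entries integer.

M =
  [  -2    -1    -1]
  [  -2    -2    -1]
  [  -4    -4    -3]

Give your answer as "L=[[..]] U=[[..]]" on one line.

  row1 -= 1·row0 → [0,-1,0]
  row2 -= 2·row0 → [0,-2,-1]
  row2 -= 2·row1 → [0,0,-1]

L=[[1,0,0],[1,1,0],[2,2,1]] U=[[-2,-1,-1],[0,-1,0],[0,0,-1]]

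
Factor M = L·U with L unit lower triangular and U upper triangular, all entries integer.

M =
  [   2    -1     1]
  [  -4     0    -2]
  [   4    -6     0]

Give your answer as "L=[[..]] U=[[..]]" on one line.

  row1 -= -2·row0 → [0,-2,0]
  row2 -= 2·row0 → [0,-4,-2]
  row2 -= 2·row1 → [0,0,-2]

L=[[1,0,0],[-2,1,0],[2,2,1]] U=[[2,-1,1],[0,-2,0],[0,0,-2]]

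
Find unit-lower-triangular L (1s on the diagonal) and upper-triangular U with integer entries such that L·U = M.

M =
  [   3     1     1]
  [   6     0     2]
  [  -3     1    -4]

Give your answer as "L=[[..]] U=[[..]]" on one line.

L=[[1,0,0],[2,1,0],[-1,-1,1]] U=[[3,1,1],[0,-2,0],[0,0,-3]]

  row1 -= 2·row0 → [0,-2,0]
  row2 -= -1·row0 → [0,2,-3]
  row2 -= -1·row1 → [0,0,-3]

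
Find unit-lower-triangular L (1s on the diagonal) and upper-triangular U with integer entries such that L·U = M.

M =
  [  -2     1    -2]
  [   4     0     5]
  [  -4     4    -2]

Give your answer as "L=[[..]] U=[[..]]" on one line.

  r1 -= -2·r0 → [0,2,1]
  r2 -= 2·r0 → [0,2,2]
  r2 -= 1·r1 → [0,0,1]

L=[[1,0,0],[-2,1,0],[2,1,1]] U=[[-2,1,-2],[0,2,1],[0,0,1]]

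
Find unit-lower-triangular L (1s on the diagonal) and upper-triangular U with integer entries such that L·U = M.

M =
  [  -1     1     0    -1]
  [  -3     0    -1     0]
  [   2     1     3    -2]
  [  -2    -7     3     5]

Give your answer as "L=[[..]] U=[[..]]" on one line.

  r1 -= 3·r0 → [0,-3,-1,3]
  r2 -= -2·r0 → [0,3,3,-4]
  r3 -= 2·r0 → [0,-9,3,7]
  r2 -= -1·r1 → [0,0,2,-1]
  r3 -= 3·r1 → [0,0,6,-2]
  r3 -= 3·r2 → [0,0,0,1]

L=[[1,0,0,0],[3,1,0,0],[-2,-1,1,0],[2,3,3,1]] U=[[-1,1,0,-1],[0,-3,-1,3],[0,0,2,-1],[0,0,0,1]]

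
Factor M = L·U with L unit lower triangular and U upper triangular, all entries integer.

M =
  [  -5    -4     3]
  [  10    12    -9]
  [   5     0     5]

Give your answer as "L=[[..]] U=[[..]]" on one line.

  R1 -= -2·R0 → [0,4,-3]
  R2 -= -1·R0 → [0,-4,8]
  R2 -= -1·R1 → [0,0,5]

L=[[1,0,0],[-2,1,0],[-1,-1,1]] U=[[-5,-4,3],[0,4,-3],[0,0,5]]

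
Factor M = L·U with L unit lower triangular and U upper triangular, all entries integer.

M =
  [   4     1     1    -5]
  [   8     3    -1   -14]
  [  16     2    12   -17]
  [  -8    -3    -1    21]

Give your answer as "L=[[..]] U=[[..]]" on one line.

L=[[1,0,0,0],[2,1,0,0],[4,-2,1,0],[-2,-1,-1,1]] U=[[4,1,1,-5],[0,1,-3,-4],[0,0,2,-5],[0,0,0,2]]

  row1 -= 2·row0 → [0,1,-3,-4]
  row2 -= 4·row0 → [0,-2,8,3]
  row3 -= -2·row0 → [0,-1,1,11]
  row2 -= -2·row1 → [0,0,2,-5]
  row3 -= -1·row1 → [0,0,-2,7]
  row3 -= -1·row2 → [0,0,0,2]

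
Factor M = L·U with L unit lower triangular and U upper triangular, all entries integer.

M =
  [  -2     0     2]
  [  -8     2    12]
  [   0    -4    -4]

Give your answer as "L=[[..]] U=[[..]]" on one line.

  R1 -= 4·R0 → [0,2,4]
  R2 -= 0·R0 → [0,-4,-4]
  R2 -= -2·R1 → [0,0,4]

L=[[1,0,0],[4,1,0],[0,-2,1]] U=[[-2,0,2],[0,2,4],[0,0,4]]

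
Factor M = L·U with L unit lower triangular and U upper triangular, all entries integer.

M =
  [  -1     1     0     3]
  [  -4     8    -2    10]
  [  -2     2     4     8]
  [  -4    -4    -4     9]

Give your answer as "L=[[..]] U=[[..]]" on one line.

L=[[1,0,0,0],[4,1,0,0],[2,0,1,0],[4,-2,-2,1]] U=[[-1,1,0,3],[0,4,-2,-2],[0,0,4,2],[0,0,0,-3]]

  row1 -= 4·row0 → [0,4,-2,-2]
  row2 -= 2·row0 → [0,0,4,2]
  row3 -= 4·row0 → [0,-8,-4,-3]
  row2 -= 0·row1 → [0,0,4,2]
  row3 -= -2·row1 → [0,0,-8,-7]
  row3 -= -2·row2 → [0,0,0,-3]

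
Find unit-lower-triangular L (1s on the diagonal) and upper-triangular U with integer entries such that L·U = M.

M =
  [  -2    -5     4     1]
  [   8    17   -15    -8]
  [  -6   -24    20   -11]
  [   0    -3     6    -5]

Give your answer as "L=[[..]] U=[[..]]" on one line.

L=[[1,0,0,0],[-4,1,0,0],[3,3,1,0],[0,1,1,1]] U=[[-2,-5,4,1],[0,-3,1,-4],[0,0,5,-2],[0,0,0,1]]

  row1 -= -4·row0 → [0,-3,1,-4]
  row2 -= 3·row0 → [0,-9,8,-14]
  row3 -= 0·row0 → [0,-3,6,-5]
  row2 -= 3·row1 → [0,0,5,-2]
  row3 -= 1·row1 → [0,0,5,-1]
  row3 -= 1·row2 → [0,0,0,1]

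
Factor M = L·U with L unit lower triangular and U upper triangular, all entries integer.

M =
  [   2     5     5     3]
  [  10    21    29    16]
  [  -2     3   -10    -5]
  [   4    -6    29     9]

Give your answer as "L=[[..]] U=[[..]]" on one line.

L=[[1,0,0,0],[5,1,0,0],[-1,-2,1,0],[2,4,1,1]] U=[[2,5,5,3],[0,-4,4,1],[0,0,3,0],[0,0,0,-1]]

  R1 -= 5·R0 → [0,-4,4,1]
  R2 -= -1·R0 → [0,8,-5,-2]
  R3 -= 2·R0 → [0,-16,19,3]
  R2 -= -2·R1 → [0,0,3,0]
  R3 -= 4·R1 → [0,0,3,-1]
  R3 -= 1·R2 → [0,0,0,-1]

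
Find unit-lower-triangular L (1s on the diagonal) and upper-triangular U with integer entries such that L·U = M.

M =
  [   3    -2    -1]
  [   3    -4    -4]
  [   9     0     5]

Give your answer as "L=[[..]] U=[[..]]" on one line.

  R1 -= 1·R0 → [0,-2,-3]
  R2 -= 3·R0 → [0,6,8]
  R2 -= -3·R1 → [0,0,-1]

L=[[1,0,0],[1,1,0],[3,-3,1]] U=[[3,-2,-1],[0,-2,-3],[0,0,-1]]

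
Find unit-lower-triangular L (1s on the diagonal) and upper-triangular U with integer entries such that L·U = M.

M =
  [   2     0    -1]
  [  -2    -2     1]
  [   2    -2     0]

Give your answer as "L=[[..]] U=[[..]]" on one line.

  r1 -= -1·r0 → [0,-2,0]
  r2 -= 1·r0 → [0,-2,1]
  r2 -= 1·r1 → [0,0,1]

L=[[1,0,0],[-1,1,0],[1,1,1]] U=[[2,0,-1],[0,-2,0],[0,0,1]]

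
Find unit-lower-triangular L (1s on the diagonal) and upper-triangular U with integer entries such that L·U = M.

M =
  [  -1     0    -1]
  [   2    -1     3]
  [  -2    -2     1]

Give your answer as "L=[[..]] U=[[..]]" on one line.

  row1 -= -2·row0 → [0,-1,1]
  row2 -= 2·row0 → [0,-2,3]
  row2 -= 2·row1 → [0,0,1]

L=[[1,0,0],[-2,1,0],[2,2,1]] U=[[-1,0,-1],[0,-1,1],[0,0,1]]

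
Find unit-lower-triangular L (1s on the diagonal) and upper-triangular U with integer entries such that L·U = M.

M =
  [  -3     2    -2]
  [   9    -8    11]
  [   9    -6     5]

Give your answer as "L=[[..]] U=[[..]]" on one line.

  R1 -= -3·R0 → [0,-2,5]
  R2 -= -3·R0 → [0,0,-1]
  R2 -= 0·R1 → [0,0,-1]

L=[[1,0,0],[-3,1,0],[-3,0,1]] U=[[-3,2,-2],[0,-2,5],[0,0,-1]]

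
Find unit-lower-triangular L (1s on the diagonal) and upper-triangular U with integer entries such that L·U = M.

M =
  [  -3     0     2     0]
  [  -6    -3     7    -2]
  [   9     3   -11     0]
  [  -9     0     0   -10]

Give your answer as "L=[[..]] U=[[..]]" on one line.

L=[[1,0,0,0],[2,1,0,0],[-3,-1,1,0],[3,0,3,1]] U=[[-3,0,2,0],[0,-3,3,-2],[0,0,-2,-2],[0,0,0,-4]]

  R1 -= 2·R0 → [0,-3,3,-2]
  R2 -= -3·R0 → [0,3,-5,0]
  R3 -= 3·R0 → [0,0,-6,-10]
  R2 -= -1·R1 → [0,0,-2,-2]
  R3 -= 0·R1 → [0,0,-6,-10]
  R3 -= 3·R2 → [0,0,0,-4]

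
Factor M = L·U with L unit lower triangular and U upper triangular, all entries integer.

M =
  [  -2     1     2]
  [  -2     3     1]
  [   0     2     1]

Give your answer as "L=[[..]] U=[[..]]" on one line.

  row1 -= 1·row0 → [0,2,-1]
  row2 -= 0·row0 → [0,2,1]
  row2 -= 1·row1 → [0,0,2]

L=[[1,0,0],[1,1,0],[0,1,1]] U=[[-2,1,2],[0,2,-1],[0,0,2]]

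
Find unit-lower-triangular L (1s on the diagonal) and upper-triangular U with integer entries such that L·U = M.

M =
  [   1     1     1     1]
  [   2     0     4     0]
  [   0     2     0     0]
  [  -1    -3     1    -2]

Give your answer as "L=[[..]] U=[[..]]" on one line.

L=[[1,0,0,0],[2,1,0,0],[0,-1,1,0],[-1,1,0,1]] U=[[1,1,1,1],[0,-2,2,-2],[0,0,2,-2],[0,0,0,1]]

  R1 -= 2·R0 → [0,-2,2,-2]
  R2 -= 0·R0 → [0,2,0,0]
  R3 -= -1·R0 → [0,-2,2,-1]
  R2 -= -1·R1 → [0,0,2,-2]
  R3 -= 1·R1 → [0,0,0,1]
  R3 -= 0·R2 → [0,0,0,1]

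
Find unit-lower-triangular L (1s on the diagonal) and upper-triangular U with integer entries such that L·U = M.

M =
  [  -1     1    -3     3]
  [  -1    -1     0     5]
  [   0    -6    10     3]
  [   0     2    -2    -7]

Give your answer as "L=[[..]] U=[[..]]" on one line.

L=[[1,0,0,0],[1,1,0,0],[0,3,1,0],[0,-1,1,1]] U=[[-1,1,-3,3],[0,-2,3,2],[0,0,1,-3],[0,0,0,-2]]

  R1 -= 1·R0 → [0,-2,3,2]
  R2 -= 0·R0 → [0,-6,10,3]
  R3 -= 0·R0 → [0,2,-2,-7]
  R2 -= 3·R1 → [0,0,1,-3]
  R3 -= -1·R1 → [0,0,1,-5]
  R3 -= 1·R2 → [0,0,0,-2]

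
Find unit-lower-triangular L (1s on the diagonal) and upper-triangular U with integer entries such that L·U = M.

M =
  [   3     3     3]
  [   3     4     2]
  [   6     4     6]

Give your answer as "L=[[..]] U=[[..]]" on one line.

  R1 -= 1·R0 → [0,1,-1]
  R2 -= 2·R0 → [0,-2,0]
  R2 -= -2·R1 → [0,0,-2]

L=[[1,0,0],[1,1,0],[2,-2,1]] U=[[3,3,3],[0,1,-1],[0,0,-2]]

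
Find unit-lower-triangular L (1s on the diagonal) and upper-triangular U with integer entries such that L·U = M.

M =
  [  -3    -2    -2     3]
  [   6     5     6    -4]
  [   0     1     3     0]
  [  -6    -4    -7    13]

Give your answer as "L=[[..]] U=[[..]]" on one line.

L=[[1,0,0,0],[-2,1,0,0],[0,1,1,0],[2,0,-3,1]] U=[[-3,-2,-2,3],[0,1,2,2],[0,0,1,-2],[0,0,0,1]]

  row1 -= -2·row0 → [0,1,2,2]
  row2 -= 0·row0 → [0,1,3,0]
  row3 -= 2·row0 → [0,0,-3,7]
  row2 -= 1·row1 → [0,0,1,-2]
  row3 -= 0·row1 → [0,0,-3,7]
  row3 -= -3·row2 → [0,0,0,1]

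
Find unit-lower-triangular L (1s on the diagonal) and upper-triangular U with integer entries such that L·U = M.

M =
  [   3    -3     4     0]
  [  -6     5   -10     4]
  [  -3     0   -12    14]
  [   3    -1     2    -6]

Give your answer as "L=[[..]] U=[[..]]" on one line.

L=[[1,0,0,0],[-2,1,0,0],[-1,3,1,0],[1,-2,3,1]] U=[[3,-3,4,0],[0,-1,-2,4],[0,0,-2,2],[0,0,0,-4]]

  row1 -= -2·row0 → [0,-1,-2,4]
  row2 -= -1·row0 → [0,-3,-8,14]
  row3 -= 1·row0 → [0,2,-2,-6]
  row2 -= 3·row1 → [0,0,-2,2]
  row3 -= -2·row1 → [0,0,-6,2]
  row3 -= 3·row2 → [0,0,0,-4]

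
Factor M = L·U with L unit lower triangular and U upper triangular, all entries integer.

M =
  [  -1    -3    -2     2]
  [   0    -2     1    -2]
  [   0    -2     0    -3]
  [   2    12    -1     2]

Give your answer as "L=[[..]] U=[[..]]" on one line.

  R1 -= 0·R0 → [0,-2,1,-2]
  R2 -= 0·R0 → [0,-2,0,-3]
  R3 -= -2·R0 → [0,6,-5,6]
  R2 -= 1·R1 → [0,0,-1,-1]
  R3 -= -3·R1 → [0,0,-2,0]
  R3 -= 2·R2 → [0,0,0,2]

L=[[1,0,0,0],[0,1,0,0],[0,1,1,0],[-2,-3,2,1]] U=[[-1,-3,-2,2],[0,-2,1,-2],[0,0,-1,-1],[0,0,0,2]]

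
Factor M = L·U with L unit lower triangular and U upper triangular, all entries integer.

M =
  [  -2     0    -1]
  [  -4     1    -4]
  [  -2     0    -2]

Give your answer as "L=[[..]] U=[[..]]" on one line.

  R1 -= 2·R0 → [0,1,-2]
  R2 -= 1·R0 → [0,0,-1]
  R2 -= 0·R1 → [0,0,-1]

L=[[1,0,0],[2,1,0],[1,0,1]] U=[[-2,0,-1],[0,1,-2],[0,0,-1]]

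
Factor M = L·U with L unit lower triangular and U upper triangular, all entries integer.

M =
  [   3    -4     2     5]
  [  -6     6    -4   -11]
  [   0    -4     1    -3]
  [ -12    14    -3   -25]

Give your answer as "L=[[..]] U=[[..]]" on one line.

  R1 -= -2·R0 → [0,-2,0,-1]
  R2 -= 0·R0 → [0,-4,1,-3]
  R3 -= -4·R0 → [0,-2,5,-5]
  R2 -= 2·R1 → [0,0,1,-1]
  R3 -= 1·R1 → [0,0,5,-4]
  R3 -= 5·R2 → [0,0,0,1]

L=[[1,0,0,0],[-2,1,0,0],[0,2,1,0],[-4,1,5,1]] U=[[3,-4,2,5],[0,-2,0,-1],[0,0,1,-1],[0,0,0,1]]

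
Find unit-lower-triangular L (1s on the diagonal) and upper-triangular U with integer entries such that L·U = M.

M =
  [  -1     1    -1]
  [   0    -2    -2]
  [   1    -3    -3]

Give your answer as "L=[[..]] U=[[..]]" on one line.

  row1 -= 0·row0 → [0,-2,-2]
  row2 -= -1·row0 → [0,-2,-4]
  row2 -= 1·row1 → [0,0,-2]

L=[[1,0,0],[0,1,0],[-1,1,1]] U=[[-1,1,-1],[0,-2,-2],[0,0,-2]]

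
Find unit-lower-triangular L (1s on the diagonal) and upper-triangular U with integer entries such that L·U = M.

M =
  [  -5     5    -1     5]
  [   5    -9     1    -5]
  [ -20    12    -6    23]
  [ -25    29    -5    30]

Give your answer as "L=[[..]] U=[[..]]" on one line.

L=[[1,0,0,0],[-1,1,0,0],[4,2,1,0],[5,-1,0,1]] U=[[-5,5,-1,5],[0,-4,0,0],[0,0,-2,3],[0,0,0,5]]

  r1 -= -1·r0 → [0,-4,0,0]
  r2 -= 4·r0 → [0,-8,-2,3]
  r3 -= 5·r0 → [0,4,0,5]
  r2 -= 2·r1 → [0,0,-2,3]
  r3 -= -1·r1 → [0,0,0,5]
  r3 -= 0·r2 → [0,0,0,5]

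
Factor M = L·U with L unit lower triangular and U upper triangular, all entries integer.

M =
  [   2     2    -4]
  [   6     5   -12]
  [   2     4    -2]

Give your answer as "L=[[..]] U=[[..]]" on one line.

L=[[1,0,0],[3,1,0],[1,-2,1]] U=[[2,2,-4],[0,-1,0],[0,0,2]]

  R1 -= 3·R0 → [0,-1,0]
  R2 -= 1·R0 → [0,2,2]
  R2 -= -2·R1 → [0,0,2]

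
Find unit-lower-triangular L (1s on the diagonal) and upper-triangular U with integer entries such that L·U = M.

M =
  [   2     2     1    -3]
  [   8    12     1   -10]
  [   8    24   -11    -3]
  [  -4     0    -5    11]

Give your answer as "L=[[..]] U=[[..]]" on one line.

  r1 -= 4·r0 → [0,4,-3,2]
  r2 -= 4·r0 → [0,16,-15,9]
  r3 -= -2·r0 → [0,4,-3,5]
  r2 -= 4·r1 → [0,0,-3,1]
  r3 -= 1·r1 → [0,0,0,3]
  r3 -= 0·r2 → [0,0,0,3]

L=[[1,0,0,0],[4,1,0,0],[4,4,1,0],[-2,1,0,1]] U=[[2,2,1,-3],[0,4,-3,2],[0,0,-3,1],[0,0,0,3]]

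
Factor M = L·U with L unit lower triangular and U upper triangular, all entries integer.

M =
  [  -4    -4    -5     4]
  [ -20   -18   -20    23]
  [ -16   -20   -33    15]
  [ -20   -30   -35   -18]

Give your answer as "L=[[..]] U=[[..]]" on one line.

L=[[1,0,0,0],[5,1,0,0],[4,-2,1,0],[5,-5,-5,1]] U=[[-4,-4,-5,4],[0,2,5,3],[0,0,-3,5],[0,0,0,2]]

  R1 -= 5·R0 → [0,2,5,3]
  R2 -= 4·R0 → [0,-4,-13,-1]
  R3 -= 5·R0 → [0,-10,-10,-38]
  R2 -= -2·R1 → [0,0,-3,5]
  R3 -= -5·R1 → [0,0,15,-23]
  R3 -= -5·R2 → [0,0,0,2]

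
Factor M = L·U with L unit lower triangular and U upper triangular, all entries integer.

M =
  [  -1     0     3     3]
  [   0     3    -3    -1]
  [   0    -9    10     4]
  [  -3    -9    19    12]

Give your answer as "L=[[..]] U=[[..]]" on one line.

L=[[1,0,0,0],[0,1,0,0],[0,-3,1,0],[3,-3,1,1]] U=[[-1,0,3,3],[0,3,-3,-1],[0,0,1,1],[0,0,0,-1]]

  row1 -= 0·row0 → [0,3,-3,-1]
  row2 -= 0·row0 → [0,-9,10,4]
  row3 -= 3·row0 → [0,-9,10,3]
  row2 -= -3·row1 → [0,0,1,1]
  row3 -= -3·row1 → [0,0,1,0]
  row3 -= 1·row2 → [0,0,0,-1]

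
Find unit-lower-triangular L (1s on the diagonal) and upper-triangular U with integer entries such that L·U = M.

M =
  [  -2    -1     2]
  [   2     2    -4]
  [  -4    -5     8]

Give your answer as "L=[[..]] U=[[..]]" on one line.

L=[[1,0,0],[-1,1,0],[2,-3,1]] U=[[-2,-1,2],[0,1,-2],[0,0,-2]]

  row1 -= -1·row0 → [0,1,-2]
  row2 -= 2·row0 → [0,-3,4]
  row2 -= -3·row1 → [0,0,-2]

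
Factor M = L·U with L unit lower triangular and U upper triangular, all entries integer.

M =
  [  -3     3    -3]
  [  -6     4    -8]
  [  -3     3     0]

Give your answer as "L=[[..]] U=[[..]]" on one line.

  row1 -= 2·row0 → [0,-2,-2]
  row2 -= 1·row0 → [0,0,3]
  row2 -= 0·row1 → [0,0,3]

L=[[1,0,0],[2,1,0],[1,0,1]] U=[[-3,3,-3],[0,-2,-2],[0,0,3]]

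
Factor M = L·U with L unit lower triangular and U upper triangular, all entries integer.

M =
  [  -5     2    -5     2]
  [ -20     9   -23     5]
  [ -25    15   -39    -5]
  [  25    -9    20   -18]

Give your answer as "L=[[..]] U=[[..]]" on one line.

  r1 -= 4·r0 → [0,1,-3,-3]
  r2 -= 5·r0 → [0,5,-14,-15]
  r3 -= -5·r0 → [0,1,-5,-8]
  r2 -= 5·r1 → [0,0,1,0]
  r3 -= 1·r1 → [0,0,-2,-5]
  r3 -= -2·r2 → [0,0,0,-5]

L=[[1,0,0,0],[4,1,0,0],[5,5,1,0],[-5,1,-2,1]] U=[[-5,2,-5,2],[0,1,-3,-3],[0,0,1,0],[0,0,0,-5]]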